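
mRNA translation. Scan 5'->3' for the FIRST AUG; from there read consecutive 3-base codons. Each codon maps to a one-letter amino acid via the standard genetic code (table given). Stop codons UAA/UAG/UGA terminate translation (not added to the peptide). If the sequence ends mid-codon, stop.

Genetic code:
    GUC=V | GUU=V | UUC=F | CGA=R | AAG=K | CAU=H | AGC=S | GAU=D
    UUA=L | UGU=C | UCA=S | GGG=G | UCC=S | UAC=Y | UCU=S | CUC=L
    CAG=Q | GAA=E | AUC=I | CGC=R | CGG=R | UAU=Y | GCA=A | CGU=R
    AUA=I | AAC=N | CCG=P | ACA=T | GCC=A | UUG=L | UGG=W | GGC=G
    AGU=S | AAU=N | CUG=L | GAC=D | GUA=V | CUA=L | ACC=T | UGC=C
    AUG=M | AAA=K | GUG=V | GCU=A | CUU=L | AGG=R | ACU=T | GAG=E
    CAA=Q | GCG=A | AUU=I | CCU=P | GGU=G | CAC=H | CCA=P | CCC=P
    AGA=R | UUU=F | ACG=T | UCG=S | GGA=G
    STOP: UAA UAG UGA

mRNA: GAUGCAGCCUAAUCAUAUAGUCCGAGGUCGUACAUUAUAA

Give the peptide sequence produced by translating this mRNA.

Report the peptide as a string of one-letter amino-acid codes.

Answer: MQPNHIVRGRTL

Derivation:
start AUG at pos 1
pos 1: AUG -> M; peptide=M
pos 4: CAG -> Q; peptide=MQ
pos 7: CCU -> P; peptide=MQP
pos 10: AAU -> N; peptide=MQPN
pos 13: CAU -> H; peptide=MQPNH
pos 16: AUA -> I; peptide=MQPNHI
pos 19: GUC -> V; peptide=MQPNHIV
pos 22: CGA -> R; peptide=MQPNHIVR
pos 25: GGU -> G; peptide=MQPNHIVRG
pos 28: CGU -> R; peptide=MQPNHIVRGR
pos 31: ACA -> T; peptide=MQPNHIVRGRT
pos 34: UUA -> L; peptide=MQPNHIVRGRTL
pos 37: UAA -> STOP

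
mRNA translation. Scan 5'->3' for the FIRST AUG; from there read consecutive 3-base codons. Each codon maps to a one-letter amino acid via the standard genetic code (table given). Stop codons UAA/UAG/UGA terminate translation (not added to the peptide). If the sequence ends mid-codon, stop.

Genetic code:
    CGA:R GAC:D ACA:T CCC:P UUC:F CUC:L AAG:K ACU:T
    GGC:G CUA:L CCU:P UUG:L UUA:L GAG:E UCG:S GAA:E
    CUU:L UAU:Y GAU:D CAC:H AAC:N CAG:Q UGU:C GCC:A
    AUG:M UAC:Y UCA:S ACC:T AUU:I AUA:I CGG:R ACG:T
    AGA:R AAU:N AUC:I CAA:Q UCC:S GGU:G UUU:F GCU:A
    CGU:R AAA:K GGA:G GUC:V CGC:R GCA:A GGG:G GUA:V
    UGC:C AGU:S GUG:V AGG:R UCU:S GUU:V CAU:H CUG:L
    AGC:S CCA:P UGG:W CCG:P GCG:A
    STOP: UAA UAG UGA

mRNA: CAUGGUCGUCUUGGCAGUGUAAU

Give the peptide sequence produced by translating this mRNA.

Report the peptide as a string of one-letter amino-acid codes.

start AUG at pos 1
pos 1: AUG -> M; peptide=M
pos 4: GUC -> V; peptide=MV
pos 7: GUC -> V; peptide=MVV
pos 10: UUG -> L; peptide=MVVL
pos 13: GCA -> A; peptide=MVVLA
pos 16: GUG -> V; peptide=MVVLAV
pos 19: UAA -> STOP

Answer: MVVLAV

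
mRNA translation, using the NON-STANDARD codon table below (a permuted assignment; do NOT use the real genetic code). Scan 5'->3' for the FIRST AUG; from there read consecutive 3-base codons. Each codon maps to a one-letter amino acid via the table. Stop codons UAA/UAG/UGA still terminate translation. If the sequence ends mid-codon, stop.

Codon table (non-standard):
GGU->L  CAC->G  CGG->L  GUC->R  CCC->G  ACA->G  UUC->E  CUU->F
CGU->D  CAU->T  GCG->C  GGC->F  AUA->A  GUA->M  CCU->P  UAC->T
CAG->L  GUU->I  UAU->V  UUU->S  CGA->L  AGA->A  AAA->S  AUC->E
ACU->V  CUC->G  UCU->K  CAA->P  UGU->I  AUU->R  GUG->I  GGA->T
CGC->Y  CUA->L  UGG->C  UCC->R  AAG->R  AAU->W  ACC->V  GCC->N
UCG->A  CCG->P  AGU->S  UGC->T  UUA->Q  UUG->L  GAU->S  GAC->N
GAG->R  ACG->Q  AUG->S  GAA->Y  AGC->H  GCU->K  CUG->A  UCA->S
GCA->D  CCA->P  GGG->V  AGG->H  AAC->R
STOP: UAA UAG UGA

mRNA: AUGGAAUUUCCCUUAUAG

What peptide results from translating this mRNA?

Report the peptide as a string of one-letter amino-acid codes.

start AUG at pos 0
pos 0: AUG -> S; peptide=S
pos 3: GAA -> Y; peptide=SY
pos 6: UUU -> S; peptide=SYS
pos 9: CCC -> G; peptide=SYSG
pos 12: UUA -> Q; peptide=SYSGQ
pos 15: UAG -> STOP

Answer: SYSGQ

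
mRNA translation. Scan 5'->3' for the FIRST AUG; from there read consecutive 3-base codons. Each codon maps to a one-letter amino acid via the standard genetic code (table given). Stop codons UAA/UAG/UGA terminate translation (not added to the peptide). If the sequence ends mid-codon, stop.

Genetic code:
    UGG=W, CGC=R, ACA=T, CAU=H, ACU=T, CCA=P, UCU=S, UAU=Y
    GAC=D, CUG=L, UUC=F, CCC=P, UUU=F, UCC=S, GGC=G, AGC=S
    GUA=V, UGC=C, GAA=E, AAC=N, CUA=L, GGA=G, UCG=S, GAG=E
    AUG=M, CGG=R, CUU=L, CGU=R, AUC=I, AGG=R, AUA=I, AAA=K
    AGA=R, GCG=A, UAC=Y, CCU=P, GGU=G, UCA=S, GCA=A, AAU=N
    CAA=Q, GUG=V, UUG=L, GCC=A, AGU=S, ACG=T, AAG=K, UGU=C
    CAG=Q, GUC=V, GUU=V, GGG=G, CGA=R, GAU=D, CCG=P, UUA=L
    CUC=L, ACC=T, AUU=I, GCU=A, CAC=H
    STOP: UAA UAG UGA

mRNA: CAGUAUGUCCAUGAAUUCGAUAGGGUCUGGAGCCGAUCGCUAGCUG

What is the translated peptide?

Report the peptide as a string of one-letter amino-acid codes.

start AUG at pos 4
pos 4: AUG -> M; peptide=M
pos 7: UCC -> S; peptide=MS
pos 10: AUG -> M; peptide=MSM
pos 13: AAU -> N; peptide=MSMN
pos 16: UCG -> S; peptide=MSMNS
pos 19: AUA -> I; peptide=MSMNSI
pos 22: GGG -> G; peptide=MSMNSIG
pos 25: UCU -> S; peptide=MSMNSIGS
pos 28: GGA -> G; peptide=MSMNSIGSG
pos 31: GCC -> A; peptide=MSMNSIGSGA
pos 34: GAU -> D; peptide=MSMNSIGSGAD
pos 37: CGC -> R; peptide=MSMNSIGSGADR
pos 40: UAG -> STOP

Answer: MSMNSIGSGADR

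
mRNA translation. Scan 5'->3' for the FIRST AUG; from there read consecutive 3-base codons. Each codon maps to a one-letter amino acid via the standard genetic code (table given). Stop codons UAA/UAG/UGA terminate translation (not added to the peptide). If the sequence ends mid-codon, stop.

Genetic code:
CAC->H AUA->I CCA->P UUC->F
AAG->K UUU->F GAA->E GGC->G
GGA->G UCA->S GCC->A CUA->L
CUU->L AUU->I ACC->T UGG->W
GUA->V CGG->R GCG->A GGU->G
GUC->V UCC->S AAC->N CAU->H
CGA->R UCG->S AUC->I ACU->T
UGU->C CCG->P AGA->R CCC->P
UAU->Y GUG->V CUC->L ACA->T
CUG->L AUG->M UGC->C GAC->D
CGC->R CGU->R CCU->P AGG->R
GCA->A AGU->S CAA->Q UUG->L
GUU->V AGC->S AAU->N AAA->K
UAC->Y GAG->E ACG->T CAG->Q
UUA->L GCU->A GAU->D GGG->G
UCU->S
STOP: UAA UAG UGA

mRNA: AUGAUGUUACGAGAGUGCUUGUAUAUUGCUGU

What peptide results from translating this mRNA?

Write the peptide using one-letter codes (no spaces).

Answer: MMLRECLYIA

Derivation:
start AUG at pos 0
pos 0: AUG -> M; peptide=M
pos 3: AUG -> M; peptide=MM
pos 6: UUA -> L; peptide=MML
pos 9: CGA -> R; peptide=MMLR
pos 12: GAG -> E; peptide=MMLRE
pos 15: UGC -> C; peptide=MMLREC
pos 18: UUG -> L; peptide=MMLRECL
pos 21: UAU -> Y; peptide=MMLRECLY
pos 24: AUU -> I; peptide=MMLRECLYI
pos 27: GCU -> A; peptide=MMLRECLYIA
pos 30: only 2 nt remain (<3), stop (end of mRNA)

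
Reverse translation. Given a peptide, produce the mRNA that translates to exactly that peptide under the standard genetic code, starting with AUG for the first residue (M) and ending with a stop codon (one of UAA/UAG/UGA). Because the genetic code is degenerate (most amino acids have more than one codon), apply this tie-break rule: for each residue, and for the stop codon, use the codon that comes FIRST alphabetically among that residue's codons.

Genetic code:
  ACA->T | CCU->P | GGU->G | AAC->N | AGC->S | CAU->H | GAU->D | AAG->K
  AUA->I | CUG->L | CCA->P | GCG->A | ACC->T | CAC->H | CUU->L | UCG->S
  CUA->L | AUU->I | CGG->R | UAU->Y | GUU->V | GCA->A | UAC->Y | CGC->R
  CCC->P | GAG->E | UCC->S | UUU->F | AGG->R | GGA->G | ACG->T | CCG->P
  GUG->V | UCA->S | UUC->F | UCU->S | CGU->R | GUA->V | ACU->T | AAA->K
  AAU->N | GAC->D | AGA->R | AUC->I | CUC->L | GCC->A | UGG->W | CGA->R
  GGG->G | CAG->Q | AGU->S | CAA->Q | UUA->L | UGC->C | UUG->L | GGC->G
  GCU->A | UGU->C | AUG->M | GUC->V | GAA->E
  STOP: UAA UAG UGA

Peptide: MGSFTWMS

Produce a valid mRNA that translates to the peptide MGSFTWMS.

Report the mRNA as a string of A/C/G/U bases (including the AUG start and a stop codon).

residue 1: M -> AUG (start codon)
residue 2: G codons sorted = GGA,GGC,GGG,GGU -> pick first = GGA
residue 3: S codons sorted = AGC,AGU,UCA,UCC,UCG,UCU -> pick first = AGC
residue 4: F codons sorted = UUC,UUU -> pick first = UUC
residue 5: T codons sorted = ACA,ACC,ACG,ACU -> pick first = ACA
residue 6: W -> UGG (only codon)
residue 7: M -> AUG (only codon)
residue 8: S codons sorted = AGC,AGU,UCA,UCC,UCG,UCU -> pick first = AGC
terminator: stop codons sorted = UAA,UAG,UGA -> pick first = UAA

Answer: mRNA: AUGGGAAGCUUCACAUGGAUGAGCUAA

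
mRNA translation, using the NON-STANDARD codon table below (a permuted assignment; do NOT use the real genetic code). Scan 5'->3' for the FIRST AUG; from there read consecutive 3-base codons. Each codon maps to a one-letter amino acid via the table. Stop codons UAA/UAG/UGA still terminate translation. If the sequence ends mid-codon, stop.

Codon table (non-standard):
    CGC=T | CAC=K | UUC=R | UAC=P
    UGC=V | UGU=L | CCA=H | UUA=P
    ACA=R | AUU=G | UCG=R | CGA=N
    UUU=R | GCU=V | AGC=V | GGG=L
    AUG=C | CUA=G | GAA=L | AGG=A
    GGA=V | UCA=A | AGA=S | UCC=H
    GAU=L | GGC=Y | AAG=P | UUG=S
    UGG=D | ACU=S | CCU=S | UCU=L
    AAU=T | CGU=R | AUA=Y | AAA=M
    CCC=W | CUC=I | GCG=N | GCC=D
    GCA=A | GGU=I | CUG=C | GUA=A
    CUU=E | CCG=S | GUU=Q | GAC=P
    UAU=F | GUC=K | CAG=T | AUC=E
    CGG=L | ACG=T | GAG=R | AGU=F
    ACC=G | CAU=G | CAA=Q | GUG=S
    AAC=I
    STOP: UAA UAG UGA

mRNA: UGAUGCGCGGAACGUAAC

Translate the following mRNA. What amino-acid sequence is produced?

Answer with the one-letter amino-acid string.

Answer: CTVT

Derivation:
start AUG at pos 2
pos 2: AUG -> C; peptide=C
pos 5: CGC -> T; peptide=CT
pos 8: GGA -> V; peptide=CTV
pos 11: ACG -> T; peptide=CTVT
pos 14: UAA -> STOP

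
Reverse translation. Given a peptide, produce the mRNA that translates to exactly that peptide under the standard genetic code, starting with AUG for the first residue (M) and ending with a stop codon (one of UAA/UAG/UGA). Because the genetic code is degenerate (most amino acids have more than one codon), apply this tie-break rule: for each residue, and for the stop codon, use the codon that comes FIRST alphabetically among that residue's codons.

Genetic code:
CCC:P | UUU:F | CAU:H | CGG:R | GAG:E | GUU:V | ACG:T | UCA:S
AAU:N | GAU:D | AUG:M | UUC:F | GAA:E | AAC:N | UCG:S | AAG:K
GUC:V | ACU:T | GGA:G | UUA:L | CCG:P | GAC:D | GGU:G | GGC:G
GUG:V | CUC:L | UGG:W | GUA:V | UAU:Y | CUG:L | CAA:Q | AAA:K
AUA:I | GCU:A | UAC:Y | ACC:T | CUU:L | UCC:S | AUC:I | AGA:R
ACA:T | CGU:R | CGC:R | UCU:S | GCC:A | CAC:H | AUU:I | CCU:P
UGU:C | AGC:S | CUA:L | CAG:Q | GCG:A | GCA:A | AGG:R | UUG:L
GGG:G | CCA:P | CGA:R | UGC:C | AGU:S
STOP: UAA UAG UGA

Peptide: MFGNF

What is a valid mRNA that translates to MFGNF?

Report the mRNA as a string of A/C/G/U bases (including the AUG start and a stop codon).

Answer: mRNA: AUGUUCGGAAACUUCUAA

Derivation:
residue 1: M -> AUG (start codon)
residue 2: F codons sorted = UUC,UUU -> pick first = UUC
residue 3: G codons sorted = GGA,GGC,GGG,GGU -> pick first = GGA
residue 4: N codons sorted = AAC,AAU -> pick first = AAC
residue 5: F codons sorted = UUC,UUU -> pick first = UUC
terminator: stop codons sorted = UAA,UAG,UGA -> pick first = UAA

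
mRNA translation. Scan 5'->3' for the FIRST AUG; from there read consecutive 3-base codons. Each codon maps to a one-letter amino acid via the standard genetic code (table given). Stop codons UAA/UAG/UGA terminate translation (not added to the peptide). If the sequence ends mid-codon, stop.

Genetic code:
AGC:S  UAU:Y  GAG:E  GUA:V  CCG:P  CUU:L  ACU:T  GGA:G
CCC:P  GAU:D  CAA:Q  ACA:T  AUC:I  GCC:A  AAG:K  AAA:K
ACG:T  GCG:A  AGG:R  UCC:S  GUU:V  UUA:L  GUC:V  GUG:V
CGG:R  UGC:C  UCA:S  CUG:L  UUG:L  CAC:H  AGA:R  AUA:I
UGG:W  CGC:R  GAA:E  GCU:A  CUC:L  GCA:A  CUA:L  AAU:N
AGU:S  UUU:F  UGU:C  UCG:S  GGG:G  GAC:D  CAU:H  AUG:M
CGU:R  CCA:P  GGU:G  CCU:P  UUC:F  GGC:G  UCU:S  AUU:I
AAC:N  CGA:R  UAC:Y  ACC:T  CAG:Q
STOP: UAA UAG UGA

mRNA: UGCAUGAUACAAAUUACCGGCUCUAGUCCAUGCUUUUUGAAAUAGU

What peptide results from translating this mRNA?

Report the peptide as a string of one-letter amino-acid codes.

Answer: MIQITGSSPCFLK

Derivation:
start AUG at pos 3
pos 3: AUG -> M; peptide=M
pos 6: AUA -> I; peptide=MI
pos 9: CAA -> Q; peptide=MIQ
pos 12: AUU -> I; peptide=MIQI
pos 15: ACC -> T; peptide=MIQIT
pos 18: GGC -> G; peptide=MIQITG
pos 21: UCU -> S; peptide=MIQITGS
pos 24: AGU -> S; peptide=MIQITGSS
pos 27: CCA -> P; peptide=MIQITGSSP
pos 30: UGC -> C; peptide=MIQITGSSPC
pos 33: UUU -> F; peptide=MIQITGSSPCF
pos 36: UUG -> L; peptide=MIQITGSSPCFL
pos 39: AAA -> K; peptide=MIQITGSSPCFLK
pos 42: UAG -> STOP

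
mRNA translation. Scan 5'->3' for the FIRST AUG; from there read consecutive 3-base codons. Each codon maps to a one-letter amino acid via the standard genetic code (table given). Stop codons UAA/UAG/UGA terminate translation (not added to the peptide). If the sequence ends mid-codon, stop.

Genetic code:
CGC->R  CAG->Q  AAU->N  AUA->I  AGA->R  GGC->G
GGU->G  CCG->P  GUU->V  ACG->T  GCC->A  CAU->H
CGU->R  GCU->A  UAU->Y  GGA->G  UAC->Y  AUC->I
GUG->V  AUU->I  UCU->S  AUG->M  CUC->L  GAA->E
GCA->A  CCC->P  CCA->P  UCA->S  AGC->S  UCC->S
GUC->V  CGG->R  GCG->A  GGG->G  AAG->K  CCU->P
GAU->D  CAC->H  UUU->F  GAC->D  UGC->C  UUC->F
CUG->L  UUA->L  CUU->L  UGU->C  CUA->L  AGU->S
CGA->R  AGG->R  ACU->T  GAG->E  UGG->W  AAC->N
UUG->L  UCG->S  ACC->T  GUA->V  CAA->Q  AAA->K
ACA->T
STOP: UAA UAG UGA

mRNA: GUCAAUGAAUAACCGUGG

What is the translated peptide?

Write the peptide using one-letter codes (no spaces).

start AUG at pos 4
pos 4: AUG -> M; peptide=M
pos 7: AAU -> N; peptide=MN
pos 10: AAC -> N; peptide=MNN
pos 13: CGU -> R; peptide=MNNR
pos 16: only 2 nt remain (<3), stop (end of mRNA)

Answer: MNNR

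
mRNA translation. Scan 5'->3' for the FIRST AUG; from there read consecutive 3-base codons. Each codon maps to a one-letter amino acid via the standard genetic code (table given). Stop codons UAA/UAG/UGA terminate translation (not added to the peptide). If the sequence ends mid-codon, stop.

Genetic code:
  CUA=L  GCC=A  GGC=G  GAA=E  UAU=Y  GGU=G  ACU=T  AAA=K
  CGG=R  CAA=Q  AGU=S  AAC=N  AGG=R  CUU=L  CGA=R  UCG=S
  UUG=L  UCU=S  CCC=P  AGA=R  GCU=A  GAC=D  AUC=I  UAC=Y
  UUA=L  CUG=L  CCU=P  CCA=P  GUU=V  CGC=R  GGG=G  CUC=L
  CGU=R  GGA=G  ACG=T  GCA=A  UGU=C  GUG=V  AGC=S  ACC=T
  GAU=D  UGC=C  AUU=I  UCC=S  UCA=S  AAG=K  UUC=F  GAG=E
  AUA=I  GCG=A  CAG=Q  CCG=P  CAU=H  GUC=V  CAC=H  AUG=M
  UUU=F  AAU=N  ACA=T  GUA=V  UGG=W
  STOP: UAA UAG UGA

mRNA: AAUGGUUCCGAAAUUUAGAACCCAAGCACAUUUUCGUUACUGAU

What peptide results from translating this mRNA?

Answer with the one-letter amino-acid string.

Answer: MVPKFRTQAHFRY

Derivation:
start AUG at pos 1
pos 1: AUG -> M; peptide=M
pos 4: GUU -> V; peptide=MV
pos 7: CCG -> P; peptide=MVP
pos 10: AAA -> K; peptide=MVPK
pos 13: UUU -> F; peptide=MVPKF
pos 16: AGA -> R; peptide=MVPKFR
pos 19: ACC -> T; peptide=MVPKFRT
pos 22: CAA -> Q; peptide=MVPKFRTQ
pos 25: GCA -> A; peptide=MVPKFRTQA
pos 28: CAU -> H; peptide=MVPKFRTQAH
pos 31: UUU -> F; peptide=MVPKFRTQAHF
pos 34: CGU -> R; peptide=MVPKFRTQAHFR
pos 37: UAC -> Y; peptide=MVPKFRTQAHFRY
pos 40: UGA -> STOP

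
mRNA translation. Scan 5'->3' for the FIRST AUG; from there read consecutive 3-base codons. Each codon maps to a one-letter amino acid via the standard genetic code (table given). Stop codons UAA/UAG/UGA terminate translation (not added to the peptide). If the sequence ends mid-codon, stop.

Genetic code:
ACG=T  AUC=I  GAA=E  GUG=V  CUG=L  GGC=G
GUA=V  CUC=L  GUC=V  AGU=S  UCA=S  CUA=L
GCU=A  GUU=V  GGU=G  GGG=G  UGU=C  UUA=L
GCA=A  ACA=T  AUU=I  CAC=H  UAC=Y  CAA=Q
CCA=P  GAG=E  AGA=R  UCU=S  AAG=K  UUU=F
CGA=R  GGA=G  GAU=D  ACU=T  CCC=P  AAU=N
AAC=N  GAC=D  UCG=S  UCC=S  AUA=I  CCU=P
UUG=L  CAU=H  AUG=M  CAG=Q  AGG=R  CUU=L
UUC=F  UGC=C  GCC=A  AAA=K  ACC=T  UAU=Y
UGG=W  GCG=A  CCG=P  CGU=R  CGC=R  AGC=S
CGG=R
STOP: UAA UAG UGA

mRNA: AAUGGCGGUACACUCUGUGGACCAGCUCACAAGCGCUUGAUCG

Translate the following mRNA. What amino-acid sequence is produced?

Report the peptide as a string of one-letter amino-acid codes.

Answer: MAVHSVDQLTSA

Derivation:
start AUG at pos 1
pos 1: AUG -> M; peptide=M
pos 4: GCG -> A; peptide=MA
pos 7: GUA -> V; peptide=MAV
pos 10: CAC -> H; peptide=MAVH
pos 13: UCU -> S; peptide=MAVHS
pos 16: GUG -> V; peptide=MAVHSV
pos 19: GAC -> D; peptide=MAVHSVD
pos 22: CAG -> Q; peptide=MAVHSVDQ
pos 25: CUC -> L; peptide=MAVHSVDQL
pos 28: ACA -> T; peptide=MAVHSVDQLT
pos 31: AGC -> S; peptide=MAVHSVDQLTS
pos 34: GCU -> A; peptide=MAVHSVDQLTSA
pos 37: UGA -> STOP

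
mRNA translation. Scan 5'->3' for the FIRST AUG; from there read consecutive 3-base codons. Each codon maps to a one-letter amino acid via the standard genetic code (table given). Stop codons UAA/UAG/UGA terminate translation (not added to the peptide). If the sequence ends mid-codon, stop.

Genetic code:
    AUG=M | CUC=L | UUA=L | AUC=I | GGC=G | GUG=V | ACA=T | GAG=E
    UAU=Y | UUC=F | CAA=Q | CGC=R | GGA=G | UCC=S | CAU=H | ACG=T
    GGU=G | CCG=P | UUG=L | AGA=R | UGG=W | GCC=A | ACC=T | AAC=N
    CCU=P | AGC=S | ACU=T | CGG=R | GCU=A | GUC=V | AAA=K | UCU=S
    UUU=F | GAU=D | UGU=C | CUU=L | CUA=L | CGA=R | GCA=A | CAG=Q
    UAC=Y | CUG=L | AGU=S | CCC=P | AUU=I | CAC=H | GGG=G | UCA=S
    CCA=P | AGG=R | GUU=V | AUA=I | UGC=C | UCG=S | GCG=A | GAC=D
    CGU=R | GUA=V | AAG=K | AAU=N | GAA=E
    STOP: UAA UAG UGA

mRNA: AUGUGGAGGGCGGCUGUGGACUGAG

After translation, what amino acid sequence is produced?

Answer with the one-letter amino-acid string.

Answer: MWRAAVD

Derivation:
start AUG at pos 0
pos 0: AUG -> M; peptide=M
pos 3: UGG -> W; peptide=MW
pos 6: AGG -> R; peptide=MWR
pos 9: GCG -> A; peptide=MWRA
pos 12: GCU -> A; peptide=MWRAA
pos 15: GUG -> V; peptide=MWRAAV
pos 18: GAC -> D; peptide=MWRAAVD
pos 21: UGA -> STOP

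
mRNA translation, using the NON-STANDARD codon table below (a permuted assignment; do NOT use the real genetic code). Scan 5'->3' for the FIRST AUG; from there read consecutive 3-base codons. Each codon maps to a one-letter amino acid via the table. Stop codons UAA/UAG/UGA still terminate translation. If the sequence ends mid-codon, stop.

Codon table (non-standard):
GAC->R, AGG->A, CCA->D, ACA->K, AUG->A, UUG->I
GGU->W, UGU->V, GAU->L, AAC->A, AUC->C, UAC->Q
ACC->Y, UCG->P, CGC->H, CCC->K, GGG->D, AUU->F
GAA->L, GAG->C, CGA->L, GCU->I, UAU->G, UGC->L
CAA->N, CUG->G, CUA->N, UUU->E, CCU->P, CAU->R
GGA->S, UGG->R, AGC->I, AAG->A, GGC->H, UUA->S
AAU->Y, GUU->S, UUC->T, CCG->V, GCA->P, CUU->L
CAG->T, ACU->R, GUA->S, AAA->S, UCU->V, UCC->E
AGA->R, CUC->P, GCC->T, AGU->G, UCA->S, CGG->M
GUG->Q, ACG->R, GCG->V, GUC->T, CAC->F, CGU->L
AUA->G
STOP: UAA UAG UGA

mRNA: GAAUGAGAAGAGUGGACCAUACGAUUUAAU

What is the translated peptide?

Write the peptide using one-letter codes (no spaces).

Answer: ARRQRRRF

Derivation:
start AUG at pos 2
pos 2: AUG -> A; peptide=A
pos 5: AGA -> R; peptide=AR
pos 8: AGA -> R; peptide=ARR
pos 11: GUG -> Q; peptide=ARRQ
pos 14: GAC -> R; peptide=ARRQR
pos 17: CAU -> R; peptide=ARRQRR
pos 20: ACG -> R; peptide=ARRQRRR
pos 23: AUU -> F; peptide=ARRQRRRF
pos 26: UAA -> STOP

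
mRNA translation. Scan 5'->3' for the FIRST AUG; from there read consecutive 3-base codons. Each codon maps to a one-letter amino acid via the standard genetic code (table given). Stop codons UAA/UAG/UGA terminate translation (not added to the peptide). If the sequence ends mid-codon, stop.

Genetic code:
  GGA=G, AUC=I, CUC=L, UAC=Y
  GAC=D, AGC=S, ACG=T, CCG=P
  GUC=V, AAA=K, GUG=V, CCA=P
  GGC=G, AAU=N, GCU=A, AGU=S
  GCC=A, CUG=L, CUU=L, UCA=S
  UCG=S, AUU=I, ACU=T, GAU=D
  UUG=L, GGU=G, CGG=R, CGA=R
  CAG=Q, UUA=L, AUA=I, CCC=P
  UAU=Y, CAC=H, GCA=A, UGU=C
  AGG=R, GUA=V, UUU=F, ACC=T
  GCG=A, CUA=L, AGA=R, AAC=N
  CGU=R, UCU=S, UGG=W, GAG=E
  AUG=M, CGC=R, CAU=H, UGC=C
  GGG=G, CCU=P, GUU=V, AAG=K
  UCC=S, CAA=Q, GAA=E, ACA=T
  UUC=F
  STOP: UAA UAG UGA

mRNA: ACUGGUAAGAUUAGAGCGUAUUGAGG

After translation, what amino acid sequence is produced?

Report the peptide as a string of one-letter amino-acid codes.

no AUG start codon found

Answer: (empty: no AUG start codon)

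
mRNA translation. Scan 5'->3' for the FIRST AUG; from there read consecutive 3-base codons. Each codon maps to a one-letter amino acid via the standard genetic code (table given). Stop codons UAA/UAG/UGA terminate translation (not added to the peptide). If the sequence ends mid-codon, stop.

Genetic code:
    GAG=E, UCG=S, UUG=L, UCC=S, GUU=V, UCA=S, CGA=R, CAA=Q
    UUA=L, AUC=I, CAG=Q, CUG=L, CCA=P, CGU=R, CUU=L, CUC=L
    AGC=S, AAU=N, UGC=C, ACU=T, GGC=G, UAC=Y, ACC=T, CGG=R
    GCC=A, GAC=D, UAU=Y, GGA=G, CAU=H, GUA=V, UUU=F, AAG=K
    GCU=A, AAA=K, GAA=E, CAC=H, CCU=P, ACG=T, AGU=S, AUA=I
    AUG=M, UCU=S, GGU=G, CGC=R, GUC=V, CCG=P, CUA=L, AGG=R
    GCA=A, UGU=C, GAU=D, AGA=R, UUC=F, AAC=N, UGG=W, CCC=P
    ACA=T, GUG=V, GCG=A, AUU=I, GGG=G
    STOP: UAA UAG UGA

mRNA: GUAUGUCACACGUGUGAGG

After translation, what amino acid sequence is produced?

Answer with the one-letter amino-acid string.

start AUG at pos 2
pos 2: AUG -> M; peptide=M
pos 5: UCA -> S; peptide=MS
pos 8: CAC -> H; peptide=MSH
pos 11: GUG -> V; peptide=MSHV
pos 14: UGA -> STOP

Answer: MSHV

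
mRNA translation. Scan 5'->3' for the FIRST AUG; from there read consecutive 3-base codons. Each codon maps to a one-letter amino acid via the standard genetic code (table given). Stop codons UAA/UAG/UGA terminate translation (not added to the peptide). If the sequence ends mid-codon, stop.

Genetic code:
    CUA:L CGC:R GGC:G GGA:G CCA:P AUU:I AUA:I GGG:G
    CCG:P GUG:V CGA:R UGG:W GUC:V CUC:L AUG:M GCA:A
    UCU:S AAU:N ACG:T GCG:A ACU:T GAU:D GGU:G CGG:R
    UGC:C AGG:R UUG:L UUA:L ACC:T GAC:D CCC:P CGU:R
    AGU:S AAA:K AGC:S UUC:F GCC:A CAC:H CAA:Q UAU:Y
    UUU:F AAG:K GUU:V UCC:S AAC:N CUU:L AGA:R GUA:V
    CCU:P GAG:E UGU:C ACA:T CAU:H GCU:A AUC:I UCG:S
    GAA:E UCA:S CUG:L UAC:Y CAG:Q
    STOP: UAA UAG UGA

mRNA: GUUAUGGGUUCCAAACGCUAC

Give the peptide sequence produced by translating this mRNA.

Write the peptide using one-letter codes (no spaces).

start AUG at pos 3
pos 3: AUG -> M; peptide=M
pos 6: GGU -> G; peptide=MG
pos 9: UCC -> S; peptide=MGS
pos 12: AAA -> K; peptide=MGSK
pos 15: CGC -> R; peptide=MGSKR
pos 18: UAC -> Y; peptide=MGSKRY
pos 21: only 0 nt remain (<3), stop (end of mRNA)

Answer: MGSKRY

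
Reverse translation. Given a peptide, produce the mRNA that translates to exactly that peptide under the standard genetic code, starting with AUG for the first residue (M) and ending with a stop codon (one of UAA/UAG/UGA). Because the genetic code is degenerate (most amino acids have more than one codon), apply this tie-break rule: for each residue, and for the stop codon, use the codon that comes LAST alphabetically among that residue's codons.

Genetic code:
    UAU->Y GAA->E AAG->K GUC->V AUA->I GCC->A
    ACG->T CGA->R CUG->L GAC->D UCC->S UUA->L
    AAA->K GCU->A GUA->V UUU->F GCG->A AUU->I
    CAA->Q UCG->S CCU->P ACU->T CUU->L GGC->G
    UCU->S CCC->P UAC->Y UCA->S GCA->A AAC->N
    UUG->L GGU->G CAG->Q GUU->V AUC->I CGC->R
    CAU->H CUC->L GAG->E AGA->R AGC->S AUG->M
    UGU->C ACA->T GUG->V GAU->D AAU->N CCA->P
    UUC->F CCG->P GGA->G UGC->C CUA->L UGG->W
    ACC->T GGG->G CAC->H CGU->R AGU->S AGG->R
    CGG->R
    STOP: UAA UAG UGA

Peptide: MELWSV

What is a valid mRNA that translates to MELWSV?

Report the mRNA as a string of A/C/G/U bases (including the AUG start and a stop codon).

residue 1: M -> AUG (start codon)
residue 2: E codons sorted = GAA,GAG -> pick last = GAG
residue 3: L codons sorted = CUA,CUC,CUG,CUU,UUA,UUG -> pick last = UUG
residue 4: W -> UGG (only codon)
residue 5: S codons sorted = AGC,AGU,UCA,UCC,UCG,UCU -> pick last = UCU
residue 6: V codons sorted = GUA,GUC,GUG,GUU -> pick last = GUU
terminator: stop codons sorted = UAA,UAG,UGA -> pick last = UGA

Answer: mRNA: AUGGAGUUGUGGUCUGUUUGA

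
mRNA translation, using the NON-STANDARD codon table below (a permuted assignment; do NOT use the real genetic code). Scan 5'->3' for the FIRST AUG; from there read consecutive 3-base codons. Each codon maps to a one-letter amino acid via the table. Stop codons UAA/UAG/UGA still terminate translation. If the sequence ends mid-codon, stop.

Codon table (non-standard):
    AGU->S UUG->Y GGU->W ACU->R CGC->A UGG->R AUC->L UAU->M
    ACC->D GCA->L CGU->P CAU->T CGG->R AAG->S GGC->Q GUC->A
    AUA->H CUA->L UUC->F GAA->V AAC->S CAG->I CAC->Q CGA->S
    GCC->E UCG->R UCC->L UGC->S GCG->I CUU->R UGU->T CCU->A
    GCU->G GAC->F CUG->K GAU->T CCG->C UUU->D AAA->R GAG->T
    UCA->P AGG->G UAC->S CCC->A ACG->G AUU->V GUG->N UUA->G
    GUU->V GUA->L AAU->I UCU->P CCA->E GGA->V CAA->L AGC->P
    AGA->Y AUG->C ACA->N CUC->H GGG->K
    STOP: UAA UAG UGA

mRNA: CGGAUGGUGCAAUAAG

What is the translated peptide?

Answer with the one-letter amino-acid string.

start AUG at pos 3
pos 3: AUG -> C; peptide=C
pos 6: GUG -> N; peptide=CN
pos 9: CAA -> L; peptide=CNL
pos 12: UAA -> STOP

Answer: CNL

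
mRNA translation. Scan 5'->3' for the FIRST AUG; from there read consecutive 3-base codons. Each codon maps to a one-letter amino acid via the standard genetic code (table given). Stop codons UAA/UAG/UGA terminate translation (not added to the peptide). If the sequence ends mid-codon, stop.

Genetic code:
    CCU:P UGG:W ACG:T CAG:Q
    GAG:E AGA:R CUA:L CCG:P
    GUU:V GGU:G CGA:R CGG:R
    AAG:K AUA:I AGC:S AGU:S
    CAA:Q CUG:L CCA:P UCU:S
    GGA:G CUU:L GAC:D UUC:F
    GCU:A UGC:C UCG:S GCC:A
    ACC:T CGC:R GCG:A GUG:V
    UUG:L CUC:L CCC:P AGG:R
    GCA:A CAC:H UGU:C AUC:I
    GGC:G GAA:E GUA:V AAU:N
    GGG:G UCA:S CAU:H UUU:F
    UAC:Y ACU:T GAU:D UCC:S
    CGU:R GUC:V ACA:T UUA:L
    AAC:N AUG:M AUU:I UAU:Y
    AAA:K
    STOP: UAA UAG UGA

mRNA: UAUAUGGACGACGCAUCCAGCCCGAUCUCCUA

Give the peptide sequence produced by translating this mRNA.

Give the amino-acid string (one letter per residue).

start AUG at pos 3
pos 3: AUG -> M; peptide=M
pos 6: GAC -> D; peptide=MD
pos 9: GAC -> D; peptide=MDD
pos 12: GCA -> A; peptide=MDDA
pos 15: UCC -> S; peptide=MDDAS
pos 18: AGC -> S; peptide=MDDASS
pos 21: CCG -> P; peptide=MDDASSP
pos 24: AUC -> I; peptide=MDDASSPI
pos 27: UCC -> S; peptide=MDDASSPIS
pos 30: only 2 nt remain (<3), stop (end of mRNA)

Answer: MDDASSPIS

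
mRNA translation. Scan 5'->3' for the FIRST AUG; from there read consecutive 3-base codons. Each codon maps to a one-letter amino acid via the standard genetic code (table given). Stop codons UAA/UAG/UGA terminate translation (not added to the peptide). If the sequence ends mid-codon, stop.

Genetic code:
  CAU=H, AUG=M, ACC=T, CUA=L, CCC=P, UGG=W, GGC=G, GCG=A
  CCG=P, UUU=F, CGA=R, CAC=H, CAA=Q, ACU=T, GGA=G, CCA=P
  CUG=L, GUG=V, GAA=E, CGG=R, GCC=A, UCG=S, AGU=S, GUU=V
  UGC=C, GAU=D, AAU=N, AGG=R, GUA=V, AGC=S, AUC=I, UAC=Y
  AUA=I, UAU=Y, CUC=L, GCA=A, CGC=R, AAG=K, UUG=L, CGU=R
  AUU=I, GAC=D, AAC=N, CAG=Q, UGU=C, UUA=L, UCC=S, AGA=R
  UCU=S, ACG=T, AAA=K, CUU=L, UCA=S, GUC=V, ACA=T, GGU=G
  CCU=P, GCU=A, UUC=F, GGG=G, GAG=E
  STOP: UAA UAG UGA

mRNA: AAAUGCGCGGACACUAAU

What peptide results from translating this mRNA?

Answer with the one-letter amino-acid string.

start AUG at pos 2
pos 2: AUG -> M; peptide=M
pos 5: CGC -> R; peptide=MR
pos 8: GGA -> G; peptide=MRG
pos 11: CAC -> H; peptide=MRGH
pos 14: UAA -> STOP

Answer: MRGH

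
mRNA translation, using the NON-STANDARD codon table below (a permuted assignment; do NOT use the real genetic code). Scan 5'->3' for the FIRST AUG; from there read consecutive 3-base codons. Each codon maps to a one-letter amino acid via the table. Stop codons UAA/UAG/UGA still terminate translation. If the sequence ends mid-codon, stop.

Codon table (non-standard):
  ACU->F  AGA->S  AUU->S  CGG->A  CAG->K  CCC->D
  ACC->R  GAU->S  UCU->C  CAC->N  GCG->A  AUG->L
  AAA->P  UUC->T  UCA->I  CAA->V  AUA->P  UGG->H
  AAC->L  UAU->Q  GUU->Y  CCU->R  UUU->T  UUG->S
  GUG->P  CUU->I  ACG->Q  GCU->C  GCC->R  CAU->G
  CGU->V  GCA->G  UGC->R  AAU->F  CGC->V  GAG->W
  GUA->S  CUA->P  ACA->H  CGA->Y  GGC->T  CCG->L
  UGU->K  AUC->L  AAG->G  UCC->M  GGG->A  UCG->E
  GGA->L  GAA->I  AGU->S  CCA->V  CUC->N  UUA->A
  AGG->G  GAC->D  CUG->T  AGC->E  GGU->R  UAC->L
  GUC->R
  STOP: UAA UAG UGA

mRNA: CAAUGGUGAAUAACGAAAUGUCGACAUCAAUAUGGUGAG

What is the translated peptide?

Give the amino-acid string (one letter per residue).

Answer: LPFLILEHIPH

Derivation:
start AUG at pos 2
pos 2: AUG -> L; peptide=L
pos 5: GUG -> P; peptide=LP
pos 8: AAU -> F; peptide=LPF
pos 11: AAC -> L; peptide=LPFL
pos 14: GAA -> I; peptide=LPFLI
pos 17: AUG -> L; peptide=LPFLIL
pos 20: UCG -> E; peptide=LPFLILE
pos 23: ACA -> H; peptide=LPFLILEH
pos 26: UCA -> I; peptide=LPFLILEHI
pos 29: AUA -> P; peptide=LPFLILEHIP
pos 32: UGG -> H; peptide=LPFLILEHIPH
pos 35: UGA -> STOP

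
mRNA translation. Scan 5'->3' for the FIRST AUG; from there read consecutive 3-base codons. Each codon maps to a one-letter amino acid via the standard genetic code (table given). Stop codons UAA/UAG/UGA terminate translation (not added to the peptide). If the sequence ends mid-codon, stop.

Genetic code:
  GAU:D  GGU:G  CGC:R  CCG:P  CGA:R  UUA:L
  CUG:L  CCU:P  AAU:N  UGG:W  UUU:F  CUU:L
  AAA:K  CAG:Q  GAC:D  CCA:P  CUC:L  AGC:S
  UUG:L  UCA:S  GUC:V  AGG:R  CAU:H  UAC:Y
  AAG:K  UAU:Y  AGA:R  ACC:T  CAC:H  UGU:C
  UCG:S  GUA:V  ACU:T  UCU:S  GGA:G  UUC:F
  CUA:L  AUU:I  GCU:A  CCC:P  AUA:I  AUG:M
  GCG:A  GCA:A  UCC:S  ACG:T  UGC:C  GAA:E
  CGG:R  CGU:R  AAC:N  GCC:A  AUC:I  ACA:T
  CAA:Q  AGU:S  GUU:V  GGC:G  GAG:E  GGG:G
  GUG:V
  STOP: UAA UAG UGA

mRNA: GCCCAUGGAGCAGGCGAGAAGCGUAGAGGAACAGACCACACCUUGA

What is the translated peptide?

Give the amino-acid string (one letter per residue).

Answer: MEQARSVEEQTTP

Derivation:
start AUG at pos 4
pos 4: AUG -> M; peptide=M
pos 7: GAG -> E; peptide=ME
pos 10: CAG -> Q; peptide=MEQ
pos 13: GCG -> A; peptide=MEQA
pos 16: AGA -> R; peptide=MEQAR
pos 19: AGC -> S; peptide=MEQARS
pos 22: GUA -> V; peptide=MEQARSV
pos 25: GAG -> E; peptide=MEQARSVE
pos 28: GAA -> E; peptide=MEQARSVEE
pos 31: CAG -> Q; peptide=MEQARSVEEQ
pos 34: ACC -> T; peptide=MEQARSVEEQT
pos 37: ACA -> T; peptide=MEQARSVEEQTT
pos 40: CCU -> P; peptide=MEQARSVEEQTTP
pos 43: UGA -> STOP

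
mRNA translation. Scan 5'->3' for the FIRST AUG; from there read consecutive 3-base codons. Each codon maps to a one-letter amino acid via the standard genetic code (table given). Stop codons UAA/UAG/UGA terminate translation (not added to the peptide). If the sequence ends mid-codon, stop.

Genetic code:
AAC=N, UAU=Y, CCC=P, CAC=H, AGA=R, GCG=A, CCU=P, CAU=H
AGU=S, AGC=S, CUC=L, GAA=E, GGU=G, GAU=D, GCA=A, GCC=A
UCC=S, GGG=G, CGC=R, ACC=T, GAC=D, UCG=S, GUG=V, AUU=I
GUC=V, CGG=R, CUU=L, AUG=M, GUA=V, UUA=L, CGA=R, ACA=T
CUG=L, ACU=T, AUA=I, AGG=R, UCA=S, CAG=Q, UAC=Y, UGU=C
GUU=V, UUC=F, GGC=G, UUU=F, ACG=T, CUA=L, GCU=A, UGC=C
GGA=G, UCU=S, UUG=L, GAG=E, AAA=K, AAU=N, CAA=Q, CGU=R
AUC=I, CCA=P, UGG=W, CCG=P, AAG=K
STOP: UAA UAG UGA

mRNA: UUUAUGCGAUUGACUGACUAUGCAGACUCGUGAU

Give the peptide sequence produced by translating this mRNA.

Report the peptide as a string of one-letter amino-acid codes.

start AUG at pos 3
pos 3: AUG -> M; peptide=M
pos 6: CGA -> R; peptide=MR
pos 9: UUG -> L; peptide=MRL
pos 12: ACU -> T; peptide=MRLT
pos 15: GAC -> D; peptide=MRLTD
pos 18: UAU -> Y; peptide=MRLTDY
pos 21: GCA -> A; peptide=MRLTDYA
pos 24: GAC -> D; peptide=MRLTDYAD
pos 27: UCG -> S; peptide=MRLTDYADS
pos 30: UGA -> STOP

Answer: MRLTDYADS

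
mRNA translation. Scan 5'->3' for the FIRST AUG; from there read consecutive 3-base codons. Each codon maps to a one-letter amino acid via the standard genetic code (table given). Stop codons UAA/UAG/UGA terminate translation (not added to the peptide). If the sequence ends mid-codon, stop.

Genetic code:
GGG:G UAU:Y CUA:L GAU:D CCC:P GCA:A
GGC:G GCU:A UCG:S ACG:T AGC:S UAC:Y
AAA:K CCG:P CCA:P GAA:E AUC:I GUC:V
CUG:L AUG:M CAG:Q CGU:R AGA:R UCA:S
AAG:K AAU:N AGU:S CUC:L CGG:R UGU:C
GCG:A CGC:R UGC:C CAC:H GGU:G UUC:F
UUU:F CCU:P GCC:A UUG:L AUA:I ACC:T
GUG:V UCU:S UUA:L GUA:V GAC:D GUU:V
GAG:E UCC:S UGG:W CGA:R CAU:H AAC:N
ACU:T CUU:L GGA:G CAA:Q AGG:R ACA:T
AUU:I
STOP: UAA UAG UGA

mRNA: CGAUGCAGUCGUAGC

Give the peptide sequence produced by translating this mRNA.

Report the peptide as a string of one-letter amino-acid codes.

start AUG at pos 2
pos 2: AUG -> M; peptide=M
pos 5: CAG -> Q; peptide=MQ
pos 8: UCG -> S; peptide=MQS
pos 11: UAG -> STOP

Answer: MQS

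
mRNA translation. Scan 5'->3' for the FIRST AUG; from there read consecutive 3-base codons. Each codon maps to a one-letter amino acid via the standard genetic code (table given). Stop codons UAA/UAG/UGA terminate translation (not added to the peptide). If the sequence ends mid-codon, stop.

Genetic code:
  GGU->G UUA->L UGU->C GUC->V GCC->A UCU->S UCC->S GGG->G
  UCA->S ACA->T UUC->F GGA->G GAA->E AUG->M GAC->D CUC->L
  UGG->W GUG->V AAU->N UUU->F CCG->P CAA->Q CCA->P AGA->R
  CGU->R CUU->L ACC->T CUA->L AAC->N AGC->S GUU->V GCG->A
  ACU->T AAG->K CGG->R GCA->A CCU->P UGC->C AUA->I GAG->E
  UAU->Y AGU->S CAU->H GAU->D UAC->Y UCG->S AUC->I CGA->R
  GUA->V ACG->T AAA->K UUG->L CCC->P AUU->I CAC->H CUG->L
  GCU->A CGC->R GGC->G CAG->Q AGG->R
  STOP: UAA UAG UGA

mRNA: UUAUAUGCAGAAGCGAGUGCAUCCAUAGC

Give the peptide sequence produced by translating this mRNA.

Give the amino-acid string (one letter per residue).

Answer: MQKRVHP

Derivation:
start AUG at pos 4
pos 4: AUG -> M; peptide=M
pos 7: CAG -> Q; peptide=MQ
pos 10: AAG -> K; peptide=MQK
pos 13: CGA -> R; peptide=MQKR
pos 16: GUG -> V; peptide=MQKRV
pos 19: CAU -> H; peptide=MQKRVH
pos 22: CCA -> P; peptide=MQKRVHP
pos 25: UAG -> STOP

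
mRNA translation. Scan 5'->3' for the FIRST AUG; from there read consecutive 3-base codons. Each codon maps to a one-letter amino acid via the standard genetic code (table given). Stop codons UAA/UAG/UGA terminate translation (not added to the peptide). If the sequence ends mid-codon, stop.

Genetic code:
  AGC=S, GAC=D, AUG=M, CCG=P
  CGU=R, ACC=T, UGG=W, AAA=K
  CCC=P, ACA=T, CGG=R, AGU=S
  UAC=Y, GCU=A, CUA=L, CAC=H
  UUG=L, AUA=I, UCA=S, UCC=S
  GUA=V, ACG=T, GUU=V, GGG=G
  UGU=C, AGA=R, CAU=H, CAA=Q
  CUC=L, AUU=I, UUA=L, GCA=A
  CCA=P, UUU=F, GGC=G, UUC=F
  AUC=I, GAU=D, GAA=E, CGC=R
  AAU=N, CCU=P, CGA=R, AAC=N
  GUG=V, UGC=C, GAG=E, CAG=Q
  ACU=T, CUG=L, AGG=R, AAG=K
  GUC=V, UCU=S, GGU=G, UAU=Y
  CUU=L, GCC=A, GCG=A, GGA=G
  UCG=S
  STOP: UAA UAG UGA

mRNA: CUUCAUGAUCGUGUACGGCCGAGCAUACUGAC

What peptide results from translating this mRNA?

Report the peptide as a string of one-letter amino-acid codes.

start AUG at pos 4
pos 4: AUG -> M; peptide=M
pos 7: AUC -> I; peptide=MI
pos 10: GUG -> V; peptide=MIV
pos 13: UAC -> Y; peptide=MIVY
pos 16: GGC -> G; peptide=MIVYG
pos 19: CGA -> R; peptide=MIVYGR
pos 22: GCA -> A; peptide=MIVYGRA
pos 25: UAC -> Y; peptide=MIVYGRAY
pos 28: UGA -> STOP

Answer: MIVYGRAY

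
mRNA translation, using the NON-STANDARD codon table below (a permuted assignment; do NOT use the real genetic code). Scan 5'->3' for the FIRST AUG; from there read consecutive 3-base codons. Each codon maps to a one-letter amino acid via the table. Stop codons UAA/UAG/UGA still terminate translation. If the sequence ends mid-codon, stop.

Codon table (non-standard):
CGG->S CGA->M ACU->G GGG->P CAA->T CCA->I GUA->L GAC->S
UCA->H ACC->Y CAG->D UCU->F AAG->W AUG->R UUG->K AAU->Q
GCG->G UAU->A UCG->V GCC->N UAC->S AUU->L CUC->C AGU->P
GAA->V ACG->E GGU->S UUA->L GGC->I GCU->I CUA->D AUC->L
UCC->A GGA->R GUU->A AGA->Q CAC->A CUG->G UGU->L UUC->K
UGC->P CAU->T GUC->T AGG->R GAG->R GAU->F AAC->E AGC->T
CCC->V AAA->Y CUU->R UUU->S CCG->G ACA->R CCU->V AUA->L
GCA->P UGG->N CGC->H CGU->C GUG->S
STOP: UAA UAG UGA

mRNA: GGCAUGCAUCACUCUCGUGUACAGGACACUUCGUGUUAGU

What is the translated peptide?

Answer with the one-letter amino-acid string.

start AUG at pos 3
pos 3: AUG -> R; peptide=R
pos 6: CAU -> T; peptide=RT
pos 9: CAC -> A; peptide=RTA
pos 12: UCU -> F; peptide=RTAF
pos 15: CGU -> C; peptide=RTAFC
pos 18: GUA -> L; peptide=RTAFCL
pos 21: CAG -> D; peptide=RTAFCLD
pos 24: GAC -> S; peptide=RTAFCLDS
pos 27: ACU -> G; peptide=RTAFCLDSG
pos 30: UCG -> V; peptide=RTAFCLDSGV
pos 33: UGU -> L; peptide=RTAFCLDSGVL
pos 36: UAG -> STOP

Answer: RTAFCLDSGVL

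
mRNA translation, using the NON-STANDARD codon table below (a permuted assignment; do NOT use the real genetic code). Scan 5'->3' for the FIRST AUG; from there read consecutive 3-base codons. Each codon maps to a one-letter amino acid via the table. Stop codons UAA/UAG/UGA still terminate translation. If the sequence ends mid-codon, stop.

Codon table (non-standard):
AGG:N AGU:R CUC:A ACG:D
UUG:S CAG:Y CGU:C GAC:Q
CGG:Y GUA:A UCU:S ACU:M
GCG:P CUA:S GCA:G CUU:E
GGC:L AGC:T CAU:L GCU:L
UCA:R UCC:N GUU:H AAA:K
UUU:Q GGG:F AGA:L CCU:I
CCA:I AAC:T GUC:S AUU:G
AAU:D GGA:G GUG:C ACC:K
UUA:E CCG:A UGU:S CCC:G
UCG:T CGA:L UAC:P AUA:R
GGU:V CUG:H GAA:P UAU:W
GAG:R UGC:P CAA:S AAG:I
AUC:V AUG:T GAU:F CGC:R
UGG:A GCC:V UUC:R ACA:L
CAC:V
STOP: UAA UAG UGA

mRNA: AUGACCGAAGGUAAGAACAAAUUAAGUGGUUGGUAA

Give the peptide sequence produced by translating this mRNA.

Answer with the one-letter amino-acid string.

start AUG at pos 0
pos 0: AUG -> T; peptide=T
pos 3: ACC -> K; peptide=TK
pos 6: GAA -> P; peptide=TKP
pos 9: GGU -> V; peptide=TKPV
pos 12: AAG -> I; peptide=TKPVI
pos 15: AAC -> T; peptide=TKPVIT
pos 18: AAA -> K; peptide=TKPVITK
pos 21: UUA -> E; peptide=TKPVITKE
pos 24: AGU -> R; peptide=TKPVITKER
pos 27: GGU -> V; peptide=TKPVITKERV
pos 30: UGG -> A; peptide=TKPVITKERVA
pos 33: UAA -> STOP

Answer: TKPVITKERVA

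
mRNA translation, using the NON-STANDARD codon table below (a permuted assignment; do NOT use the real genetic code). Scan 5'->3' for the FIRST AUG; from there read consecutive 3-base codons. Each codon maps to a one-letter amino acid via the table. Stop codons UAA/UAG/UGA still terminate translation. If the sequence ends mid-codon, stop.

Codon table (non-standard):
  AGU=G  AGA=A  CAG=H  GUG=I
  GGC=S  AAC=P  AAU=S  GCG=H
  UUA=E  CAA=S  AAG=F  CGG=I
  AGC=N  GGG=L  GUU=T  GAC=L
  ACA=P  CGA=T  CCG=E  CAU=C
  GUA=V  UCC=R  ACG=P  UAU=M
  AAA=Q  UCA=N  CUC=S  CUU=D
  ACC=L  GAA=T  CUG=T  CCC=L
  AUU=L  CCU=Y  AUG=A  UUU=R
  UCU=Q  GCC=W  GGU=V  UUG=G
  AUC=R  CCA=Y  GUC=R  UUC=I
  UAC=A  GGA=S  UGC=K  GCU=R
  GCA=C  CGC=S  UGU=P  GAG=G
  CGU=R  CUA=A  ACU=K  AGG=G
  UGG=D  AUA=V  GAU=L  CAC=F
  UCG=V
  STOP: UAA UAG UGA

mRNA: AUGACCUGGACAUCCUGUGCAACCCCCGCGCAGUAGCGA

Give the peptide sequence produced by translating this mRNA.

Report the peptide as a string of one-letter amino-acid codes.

Answer: ALDPRPCLLHH

Derivation:
start AUG at pos 0
pos 0: AUG -> A; peptide=A
pos 3: ACC -> L; peptide=AL
pos 6: UGG -> D; peptide=ALD
pos 9: ACA -> P; peptide=ALDP
pos 12: UCC -> R; peptide=ALDPR
pos 15: UGU -> P; peptide=ALDPRP
pos 18: GCA -> C; peptide=ALDPRPC
pos 21: ACC -> L; peptide=ALDPRPCL
pos 24: CCC -> L; peptide=ALDPRPCLL
pos 27: GCG -> H; peptide=ALDPRPCLLH
pos 30: CAG -> H; peptide=ALDPRPCLLHH
pos 33: UAG -> STOP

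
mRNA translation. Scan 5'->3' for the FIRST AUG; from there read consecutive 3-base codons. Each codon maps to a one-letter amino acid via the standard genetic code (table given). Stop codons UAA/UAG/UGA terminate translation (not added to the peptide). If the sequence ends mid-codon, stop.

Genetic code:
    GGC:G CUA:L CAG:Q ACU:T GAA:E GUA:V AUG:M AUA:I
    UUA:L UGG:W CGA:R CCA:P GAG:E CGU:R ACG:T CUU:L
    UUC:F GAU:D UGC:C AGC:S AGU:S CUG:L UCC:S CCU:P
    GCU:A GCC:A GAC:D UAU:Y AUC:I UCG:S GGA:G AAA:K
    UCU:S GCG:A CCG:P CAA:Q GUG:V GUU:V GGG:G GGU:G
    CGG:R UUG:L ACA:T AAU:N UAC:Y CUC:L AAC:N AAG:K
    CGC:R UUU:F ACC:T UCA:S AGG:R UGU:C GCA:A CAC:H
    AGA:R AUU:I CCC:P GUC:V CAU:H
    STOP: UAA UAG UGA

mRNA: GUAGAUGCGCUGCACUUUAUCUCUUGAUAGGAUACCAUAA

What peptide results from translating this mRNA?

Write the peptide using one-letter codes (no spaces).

Answer: MRCTLSLDRIP

Derivation:
start AUG at pos 4
pos 4: AUG -> M; peptide=M
pos 7: CGC -> R; peptide=MR
pos 10: UGC -> C; peptide=MRC
pos 13: ACU -> T; peptide=MRCT
pos 16: UUA -> L; peptide=MRCTL
pos 19: UCU -> S; peptide=MRCTLS
pos 22: CUU -> L; peptide=MRCTLSL
pos 25: GAU -> D; peptide=MRCTLSLD
pos 28: AGG -> R; peptide=MRCTLSLDR
pos 31: AUA -> I; peptide=MRCTLSLDRI
pos 34: CCA -> P; peptide=MRCTLSLDRIP
pos 37: UAA -> STOP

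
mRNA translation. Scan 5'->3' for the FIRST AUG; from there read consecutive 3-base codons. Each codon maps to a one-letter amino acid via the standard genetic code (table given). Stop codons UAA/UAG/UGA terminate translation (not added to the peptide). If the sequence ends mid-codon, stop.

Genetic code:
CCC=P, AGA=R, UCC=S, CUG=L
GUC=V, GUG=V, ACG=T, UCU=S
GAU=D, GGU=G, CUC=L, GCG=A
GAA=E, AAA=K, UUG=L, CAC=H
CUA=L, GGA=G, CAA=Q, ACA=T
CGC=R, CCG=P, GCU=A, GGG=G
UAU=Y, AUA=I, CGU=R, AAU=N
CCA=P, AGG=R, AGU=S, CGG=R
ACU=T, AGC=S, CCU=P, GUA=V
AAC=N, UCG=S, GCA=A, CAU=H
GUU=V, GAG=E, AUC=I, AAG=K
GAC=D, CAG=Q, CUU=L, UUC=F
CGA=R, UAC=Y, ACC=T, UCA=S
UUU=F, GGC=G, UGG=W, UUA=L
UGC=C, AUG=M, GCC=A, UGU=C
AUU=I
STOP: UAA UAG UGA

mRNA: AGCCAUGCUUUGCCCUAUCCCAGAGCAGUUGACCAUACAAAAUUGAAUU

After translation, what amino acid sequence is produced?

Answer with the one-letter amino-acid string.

start AUG at pos 4
pos 4: AUG -> M; peptide=M
pos 7: CUU -> L; peptide=ML
pos 10: UGC -> C; peptide=MLC
pos 13: CCU -> P; peptide=MLCP
pos 16: AUC -> I; peptide=MLCPI
pos 19: CCA -> P; peptide=MLCPIP
pos 22: GAG -> E; peptide=MLCPIPE
pos 25: CAG -> Q; peptide=MLCPIPEQ
pos 28: UUG -> L; peptide=MLCPIPEQL
pos 31: ACC -> T; peptide=MLCPIPEQLT
pos 34: AUA -> I; peptide=MLCPIPEQLTI
pos 37: CAA -> Q; peptide=MLCPIPEQLTIQ
pos 40: AAU -> N; peptide=MLCPIPEQLTIQN
pos 43: UGA -> STOP

Answer: MLCPIPEQLTIQN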